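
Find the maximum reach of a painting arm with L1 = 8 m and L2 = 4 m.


Given: L1 = 8 m, L2 = 4 m
For a 2-link planar arm, max reach = L1 + L2 (fully extended)
Max reach = 8 + 4
Max reach = 12 m

12 m


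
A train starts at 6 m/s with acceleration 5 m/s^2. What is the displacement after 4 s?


Given: v0 = 6 m/s, a = 5 m/s^2, t = 4 s
Using s = v0*t + (1/2)*a*t^2
s = 6*4 + (1/2)*5*4^2
s = 24 + (1/2)*80
s = 24 + 40
s = 64

64 m


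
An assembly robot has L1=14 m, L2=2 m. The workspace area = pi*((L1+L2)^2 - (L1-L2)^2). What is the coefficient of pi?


Given: L1 = 14, L2 = 2
(L1+L2)^2 = (16)^2 = 256
(L1-L2)^2 = (12)^2 = 144
Difference = 256 - 144 = 112
This equals 4*L1*L2 = 4*14*2 = 112
Workspace area = 112*pi

112


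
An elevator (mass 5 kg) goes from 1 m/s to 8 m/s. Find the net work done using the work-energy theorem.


Given: m = 5 kg, v0 = 1 m/s, v = 8 m/s
Using W = (1/2)*m*(v^2 - v0^2)
v^2 = 8^2 = 64
v0^2 = 1^2 = 1
v^2 - v0^2 = 64 - 1 = 63
W = (1/2)*5*63 = 315/2 J

315/2 J


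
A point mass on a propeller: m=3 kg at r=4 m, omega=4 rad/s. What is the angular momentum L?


Given: m = 3 kg, r = 4 m, omega = 4 rad/s
For a point mass: I = m*r^2
I = 3*4^2 = 3*16 = 48
L = I*omega = 48*4
L = 192 kg*m^2/s

192 kg*m^2/s


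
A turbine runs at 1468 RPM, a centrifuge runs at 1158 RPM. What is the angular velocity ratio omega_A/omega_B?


Given: RPM_A = 1468, RPM_B = 1158
omega = 2*pi*RPM/60, so omega_A/omega_B = RPM_A / RPM_B
omega_A/omega_B = 1468 / 1158
omega_A/omega_B = 734/579

734/579


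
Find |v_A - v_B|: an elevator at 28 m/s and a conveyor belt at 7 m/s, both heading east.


Given: v_A = 28 m/s east, v_B = 7 m/s east
Both move in the same direction; relative speed = |v_A - v_B|
|28 - 7| = |21|
= 21 m/s

21 m/s


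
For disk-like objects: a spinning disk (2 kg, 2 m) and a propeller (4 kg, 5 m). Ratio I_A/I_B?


Given: M1=2 kg, R1=2 m, M2=4 kg, R2=5 m
For a disk: I = (1/2)*M*R^2, so I_A/I_B = (M1*R1^2)/(M2*R2^2)
M1*R1^2 = 2*4 = 8
M2*R2^2 = 4*25 = 100
I_A/I_B = 8/100 = 2/25

2/25


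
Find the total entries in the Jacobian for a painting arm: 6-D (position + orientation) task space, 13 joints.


Given: task space dimension = 6, joints = 13
Jacobian is a 6 x 13 matrix
Total entries = rows * columns
Total = 6 * 13
Total = 78

78


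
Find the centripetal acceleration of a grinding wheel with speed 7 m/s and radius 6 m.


Given: v = 7 m/s, r = 6 m
Using a_c = v^2 / r
a_c = 7^2 / 6
a_c = 49 / 6
a_c = 49/6 m/s^2

49/6 m/s^2


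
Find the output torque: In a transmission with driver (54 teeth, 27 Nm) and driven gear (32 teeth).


Given: N1 = 54, N2 = 32, T1 = 27 Nm
Using T2/T1 = N2/N1
T2 = T1 * N2 / N1
T2 = 27 * 32 / 54
T2 = 864 / 54
T2 = 16 Nm

16 Nm


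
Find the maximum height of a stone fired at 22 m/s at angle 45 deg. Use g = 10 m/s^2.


Given: v0 = 22 m/s, theta = 45 deg, g = 10 m/s^2
sin^2(45) = 1/2
Using H = v0^2 * sin^2(theta) / (2*g)
H = 22^2 * 1/2 / (2*10)
H = 484 * 1/2 / 20
H = 242 / 20
H = 121/10 m

121/10 m


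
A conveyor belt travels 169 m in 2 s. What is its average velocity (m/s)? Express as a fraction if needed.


Given: distance d = 169 m, time t = 2 s
Using v = d / t
v = 169 / 2
v = 169/2 m/s

169/2 m/s


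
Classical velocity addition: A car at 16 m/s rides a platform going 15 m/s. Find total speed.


Given: object velocity = 16 m/s, platform velocity = 15 m/s (same direction)
Using classical velocity addition: v_total = v_object + v_platform
v_total = 16 + 15
v_total = 31 m/s

31 m/s


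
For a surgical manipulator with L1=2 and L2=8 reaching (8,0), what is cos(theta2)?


Given: L1 = 2, L2 = 8, target (x, y) = (8, 0)
Using cos(theta2) = (x^2 + y^2 - L1^2 - L2^2) / (2*L1*L2)
x^2 + y^2 = 8^2 + 0 = 64
L1^2 + L2^2 = 4 + 64 = 68
Numerator = 64 - 68 = -4
Denominator = 2*2*8 = 32
cos(theta2) = -4/32 = -1/8

-1/8


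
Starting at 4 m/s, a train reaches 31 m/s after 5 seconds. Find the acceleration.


Given: initial velocity v0 = 4 m/s, final velocity v = 31 m/s, time t = 5 s
Using a = (v - v0) / t
a = (31 - 4) / 5
a = 27 / 5
a = 27/5 m/s^2

27/5 m/s^2


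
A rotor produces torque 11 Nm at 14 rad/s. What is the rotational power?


Given: tau = 11 Nm, omega = 14 rad/s
Using P = tau * omega
P = 11 * 14
P = 154 W

154 W


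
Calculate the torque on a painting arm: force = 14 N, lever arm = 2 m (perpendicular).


Given: F = 14 N, r = 2 m, angle = 90 deg (perpendicular)
Using tau = F * r * sin(90)
sin(90) = 1
tau = 14 * 2 * 1
tau = 28 Nm

28 Nm


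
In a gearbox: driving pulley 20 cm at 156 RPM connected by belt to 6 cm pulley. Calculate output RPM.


Given: D1 = 20 cm, w1 = 156 RPM, D2 = 6 cm
Using D1*w1 = D2*w2
w2 = D1*w1 / D2
w2 = 20*156 / 6
w2 = 3120 / 6
w2 = 520 RPM

520 RPM


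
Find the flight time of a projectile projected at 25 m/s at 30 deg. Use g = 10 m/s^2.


Given: v0 = 25 m/s, theta = 30 deg, g = 10 m/s^2
sin(30) = 1/2
Using T = 2*v0*sin(theta) / g
T = 2*25*1/2 / 10
T = 25 / 10
T = 5/2 s

5/2 s


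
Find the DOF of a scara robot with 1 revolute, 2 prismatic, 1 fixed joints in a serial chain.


Given: serial robot with 1 revolute, 2 prismatic, 1 fixed joints
DOF contribution per joint type: revolute=1, prismatic=1, spherical=3, fixed=0
DOF = 1*1 + 2*1 + 1*0
DOF = 3

3


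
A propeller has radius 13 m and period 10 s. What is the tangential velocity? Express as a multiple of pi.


Given: radius r = 13 m, period T = 10 s
Using v = 2*pi*r / T
v = 2*pi*13 / 10
v = 26*pi / 10
v = 13/5*pi m/s

13/5*pi m/s


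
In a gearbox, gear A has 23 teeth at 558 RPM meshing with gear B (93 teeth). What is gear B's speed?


Given: N1 = 23 teeth, w1 = 558 RPM, N2 = 93 teeth
Using N1*w1 = N2*w2
w2 = N1*w1 / N2
w2 = 23*558 / 93
w2 = 12834 / 93
w2 = 138 RPM

138 RPM


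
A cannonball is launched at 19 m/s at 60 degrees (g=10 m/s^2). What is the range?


Given: v0 = 19 m/s, theta = 60 deg, g = 10 m/s^2
sin(2*60) = sin(120) = sqrt(3)/2
Using R = v0^2 * sin(2*theta) / g
R = 19^2 * (sqrt(3)/2) / 10
R = 361 * sqrt(3) / 20
R = 361/20*sqrt(3) m

361/20*sqrt(3) m


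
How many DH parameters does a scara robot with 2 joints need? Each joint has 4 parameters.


Given: 2 joints, 4 DH parameters per joint (d, theta, a, alpha)
Total DH parameters = number_of_joints * 4
Total = 2 * 4
Total = 8

8


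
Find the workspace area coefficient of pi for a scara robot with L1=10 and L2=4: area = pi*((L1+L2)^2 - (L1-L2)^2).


Given: L1 = 10, L2 = 4
(L1+L2)^2 = (14)^2 = 196
(L1-L2)^2 = (6)^2 = 36
Difference = 196 - 36 = 160
This equals 4*L1*L2 = 4*10*4 = 160
Workspace area = 160*pi

160


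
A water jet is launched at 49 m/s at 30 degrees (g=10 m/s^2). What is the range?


Given: v0 = 49 m/s, theta = 30 deg, g = 10 m/s^2
sin(2*30) = sin(60) = sqrt(3)/2
Using R = v0^2 * sin(2*theta) / g
R = 49^2 * (sqrt(3)/2) / 10
R = 2401 * sqrt(3) / 20
R = 2401/20*sqrt(3) m

2401/20*sqrt(3) m


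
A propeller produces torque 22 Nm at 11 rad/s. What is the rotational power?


Given: tau = 22 Nm, omega = 11 rad/s
Using P = tau * omega
P = 22 * 11
P = 242 W

242 W


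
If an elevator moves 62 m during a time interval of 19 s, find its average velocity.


Given: distance d = 62 m, time t = 19 s
Using v = d / t
v = 62 / 19
v = 62/19 m/s

62/19 m/s


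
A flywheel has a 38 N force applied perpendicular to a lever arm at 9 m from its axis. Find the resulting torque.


Given: F = 38 N, r = 9 m, angle = 90 deg (perpendicular)
Using tau = F * r * sin(90)
sin(90) = 1
tau = 38 * 9 * 1
tau = 342 Nm

342 Nm


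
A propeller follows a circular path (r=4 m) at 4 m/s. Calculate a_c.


Given: v = 4 m/s, r = 4 m
Using a_c = v^2 / r
a_c = 4^2 / 4
a_c = 16 / 4
a_c = 4 m/s^2

4 m/s^2


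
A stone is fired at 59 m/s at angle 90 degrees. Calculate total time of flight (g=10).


Given: v0 = 59 m/s, theta = 90 deg, g = 10 m/s^2
sin(90) = 1
Using T = 2*v0*sin(theta) / g
T = 2*59*1 / 10
T = 118 / 10
T = 59/5 s

59/5 s


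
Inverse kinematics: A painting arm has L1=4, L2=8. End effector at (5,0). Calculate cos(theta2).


Given: L1 = 4, L2 = 8, target (x, y) = (5, 0)
Using cos(theta2) = (x^2 + y^2 - L1^2 - L2^2) / (2*L1*L2)
x^2 + y^2 = 5^2 + 0 = 25
L1^2 + L2^2 = 16 + 64 = 80
Numerator = 25 - 80 = -55
Denominator = 2*4*8 = 64
cos(theta2) = -55/64 = -55/64

-55/64


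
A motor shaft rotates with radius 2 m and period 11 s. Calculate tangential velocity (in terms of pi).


Given: radius r = 2 m, period T = 11 s
Using v = 2*pi*r / T
v = 2*pi*2 / 11
v = 4*pi / 11
v = 4/11*pi m/s

4/11*pi m/s


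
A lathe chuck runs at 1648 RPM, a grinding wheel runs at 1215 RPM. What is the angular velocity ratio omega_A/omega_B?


Given: RPM_A = 1648, RPM_B = 1215
omega = 2*pi*RPM/60, so omega_A/omega_B = RPM_A / RPM_B
omega_A/omega_B = 1648 / 1215
omega_A/omega_B = 1648/1215

1648/1215


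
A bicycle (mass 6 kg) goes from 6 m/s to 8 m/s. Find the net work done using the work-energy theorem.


Given: m = 6 kg, v0 = 6 m/s, v = 8 m/s
Using W = (1/2)*m*(v^2 - v0^2)
v^2 = 8^2 = 64
v0^2 = 6^2 = 36
v^2 - v0^2 = 64 - 36 = 28
W = (1/2)*6*28 = 84 J

84 J


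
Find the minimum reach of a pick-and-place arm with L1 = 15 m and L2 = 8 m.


Given: L1 = 15 m, L2 = 8 m
For a 2-link planar arm, min reach = |L1 - L2| (second link folded back)
Min reach = |15 - 8|
Min reach = 7 m

7 m


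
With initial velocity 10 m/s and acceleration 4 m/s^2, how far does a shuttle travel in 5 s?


Given: v0 = 10 m/s, a = 4 m/s^2, t = 5 s
Using s = v0*t + (1/2)*a*t^2
s = 10*5 + (1/2)*4*5^2
s = 50 + (1/2)*100
s = 50 + 50
s = 100

100 m


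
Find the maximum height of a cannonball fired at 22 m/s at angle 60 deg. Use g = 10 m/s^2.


Given: v0 = 22 m/s, theta = 60 deg, g = 10 m/s^2
sin^2(60) = 3/4
Using H = v0^2 * sin^2(theta) / (2*g)
H = 22^2 * 3/4 / (2*10)
H = 484 * 3/4 / 20
H = 363 / 20
H = 363/20 m

363/20 m


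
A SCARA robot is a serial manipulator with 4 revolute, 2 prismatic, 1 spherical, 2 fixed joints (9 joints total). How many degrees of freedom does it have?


Given: serial robot with 4 revolute, 2 prismatic, 1 spherical, 2 fixed joints
DOF contribution per joint type: revolute=1, prismatic=1, spherical=3, fixed=0
DOF = 4*1 + 2*1 + 1*3 + 2*0
DOF = 9

9


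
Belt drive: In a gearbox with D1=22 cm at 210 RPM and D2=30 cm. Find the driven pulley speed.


Given: D1 = 22 cm, w1 = 210 RPM, D2 = 30 cm
Using D1*w1 = D2*w2
w2 = D1*w1 / D2
w2 = 22*210 / 30
w2 = 4620 / 30
w2 = 154 RPM

154 RPM


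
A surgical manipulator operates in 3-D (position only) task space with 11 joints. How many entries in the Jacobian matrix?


Given: task space dimension = 3, joints = 11
Jacobian is a 3 x 11 matrix
Total entries = rows * columns
Total = 3 * 11
Total = 33

33


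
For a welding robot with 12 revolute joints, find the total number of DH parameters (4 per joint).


Given: 12 joints, 4 DH parameters per joint (d, theta, a, alpha)
Total DH parameters = number_of_joints * 4
Total = 12 * 4
Total = 48

48


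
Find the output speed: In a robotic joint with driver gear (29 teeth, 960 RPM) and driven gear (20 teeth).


Given: N1 = 29 teeth, w1 = 960 RPM, N2 = 20 teeth
Using N1*w1 = N2*w2
w2 = N1*w1 / N2
w2 = 29*960 / 20
w2 = 27840 / 20
w2 = 1392 RPM

1392 RPM


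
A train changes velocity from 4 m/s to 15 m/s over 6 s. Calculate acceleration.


Given: initial velocity v0 = 4 m/s, final velocity v = 15 m/s, time t = 6 s
Using a = (v - v0) / t
a = (15 - 4) / 6
a = 11 / 6
a = 11/6 m/s^2

11/6 m/s^2


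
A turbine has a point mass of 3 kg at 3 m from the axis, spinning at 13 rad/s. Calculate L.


Given: m = 3 kg, r = 3 m, omega = 13 rad/s
For a point mass: I = m*r^2
I = 3*3^2 = 3*9 = 27
L = I*omega = 27*13
L = 351 kg*m^2/s

351 kg*m^2/s


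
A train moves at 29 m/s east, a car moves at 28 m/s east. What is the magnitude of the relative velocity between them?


Given: v_A = 29 m/s east, v_B = 28 m/s east
Both move in the same direction; relative speed = |v_A - v_B|
|29 - 28| = |1|
= 1 m/s

1 m/s


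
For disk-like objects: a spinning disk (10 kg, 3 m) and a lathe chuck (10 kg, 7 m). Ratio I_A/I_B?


Given: M1=10 kg, R1=3 m, M2=10 kg, R2=7 m
For a disk: I = (1/2)*M*R^2, so I_A/I_B = (M1*R1^2)/(M2*R2^2)
M1*R1^2 = 10*9 = 90
M2*R2^2 = 10*49 = 490
I_A/I_B = 90/490 = 9/49

9/49


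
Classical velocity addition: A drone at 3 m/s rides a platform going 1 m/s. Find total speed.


Given: object velocity = 3 m/s, platform velocity = 1 m/s (same direction)
Using classical velocity addition: v_total = v_object + v_platform
v_total = 3 + 1
v_total = 4 m/s

4 m/s


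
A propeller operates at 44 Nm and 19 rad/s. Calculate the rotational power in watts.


Given: tau = 44 Nm, omega = 19 rad/s
Using P = tau * omega
P = 44 * 19
P = 836 W

836 W


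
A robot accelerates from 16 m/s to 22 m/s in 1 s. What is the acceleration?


Given: initial velocity v0 = 16 m/s, final velocity v = 22 m/s, time t = 1 s
Using a = (v - v0) / t
a = (22 - 16) / 1
a = 6 / 1
a = 6 m/s^2

6 m/s^2


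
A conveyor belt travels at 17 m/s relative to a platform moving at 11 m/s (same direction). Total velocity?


Given: object velocity = 17 m/s, platform velocity = 11 m/s (same direction)
Using classical velocity addition: v_total = v_object + v_platform
v_total = 17 + 11
v_total = 28 m/s

28 m/s


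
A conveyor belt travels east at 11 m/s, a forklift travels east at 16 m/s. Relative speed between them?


Given: v_A = 11 m/s east, v_B = 16 m/s east
Both move in the same direction; relative speed = |v_A - v_B|
|11 - 16| = |-5|
= 5 m/s

5 m/s


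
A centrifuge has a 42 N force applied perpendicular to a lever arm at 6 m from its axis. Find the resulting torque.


Given: F = 42 N, r = 6 m, angle = 90 deg (perpendicular)
Using tau = F * r * sin(90)
sin(90) = 1
tau = 42 * 6 * 1
tau = 252 Nm

252 Nm


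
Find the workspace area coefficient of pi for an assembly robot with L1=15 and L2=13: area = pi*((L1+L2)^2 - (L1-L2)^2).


Given: L1 = 15, L2 = 13
(L1+L2)^2 = (28)^2 = 784
(L1-L2)^2 = (2)^2 = 4
Difference = 784 - 4 = 780
This equals 4*L1*L2 = 4*15*13 = 780
Workspace area = 780*pi

780


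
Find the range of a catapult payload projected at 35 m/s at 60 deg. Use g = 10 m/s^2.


Given: v0 = 35 m/s, theta = 60 deg, g = 10 m/s^2
sin(2*60) = sin(120) = sqrt(3)/2
Using R = v0^2 * sin(2*theta) / g
R = 35^2 * (sqrt(3)/2) / 10
R = 1225 * sqrt(3) / 20
R = 245/4*sqrt(3) m

245/4*sqrt(3) m


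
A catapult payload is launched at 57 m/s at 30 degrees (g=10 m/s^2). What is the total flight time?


Given: v0 = 57 m/s, theta = 30 deg, g = 10 m/s^2
sin(30) = 1/2
Using T = 2*v0*sin(theta) / g
T = 2*57*1/2 / 10
T = 57 / 10
T = 57/10 s

57/10 s


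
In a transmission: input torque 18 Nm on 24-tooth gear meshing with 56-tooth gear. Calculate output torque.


Given: N1 = 24, N2 = 56, T1 = 18 Nm
Using T2/T1 = N2/N1
T2 = T1 * N2 / N1
T2 = 18 * 56 / 24
T2 = 1008 / 24
T2 = 42 Nm

42 Nm


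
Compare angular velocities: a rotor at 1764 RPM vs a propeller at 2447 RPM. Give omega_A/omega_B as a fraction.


Given: RPM_A = 1764, RPM_B = 2447
omega = 2*pi*RPM/60, so omega_A/omega_B = RPM_A / RPM_B
omega_A/omega_B = 1764 / 2447
omega_A/omega_B = 1764/2447

1764/2447


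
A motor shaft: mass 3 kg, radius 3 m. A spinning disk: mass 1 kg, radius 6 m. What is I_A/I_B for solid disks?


Given: M1=3 kg, R1=3 m, M2=1 kg, R2=6 m
For a disk: I = (1/2)*M*R^2, so I_A/I_B = (M1*R1^2)/(M2*R2^2)
M1*R1^2 = 3*9 = 27
M2*R2^2 = 1*36 = 36
I_A/I_B = 27/36 = 3/4

3/4


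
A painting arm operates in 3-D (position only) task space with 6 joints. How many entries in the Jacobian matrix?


Given: task space dimension = 3, joints = 6
Jacobian is a 3 x 6 matrix
Total entries = rows * columns
Total = 3 * 6
Total = 18

18


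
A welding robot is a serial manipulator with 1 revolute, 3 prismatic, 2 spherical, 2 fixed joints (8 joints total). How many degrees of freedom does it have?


Given: serial robot with 1 revolute, 3 prismatic, 2 spherical, 2 fixed joints
DOF contribution per joint type: revolute=1, prismatic=1, spherical=3, fixed=0
DOF = 1*1 + 3*1 + 2*3 + 2*0
DOF = 10

10


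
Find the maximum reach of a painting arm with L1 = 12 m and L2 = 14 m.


Given: L1 = 12 m, L2 = 14 m
For a 2-link planar arm, max reach = L1 + L2 (fully extended)
Max reach = 12 + 14
Max reach = 26 m

26 m


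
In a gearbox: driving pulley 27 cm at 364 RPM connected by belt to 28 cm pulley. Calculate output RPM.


Given: D1 = 27 cm, w1 = 364 RPM, D2 = 28 cm
Using D1*w1 = D2*w2
w2 = D1*w1 / D2
w2 = 27*364 / 28
w2 = 9828 / 28
w2 = 351 RPM

351 RPM


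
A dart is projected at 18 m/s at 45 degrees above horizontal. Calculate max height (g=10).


Given: v0 = 18 m/s, theta = 45 deg, g = 10 m/s^2
sin^2(45) = 1/2
Using H = v0^2 * sin^2(theta) / (2*g)
H = 18^2 * 1/2 / (2*10)
H = 324 * 1/2 / 20
H = 162 / 20
H = 81/10 m

81/10 m


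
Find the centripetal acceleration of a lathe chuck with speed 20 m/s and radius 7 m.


Given: v = 20 m/s, r = 7 m
Using a_c = v^2 / r
a_c = 20^2 / 7
a_c = 400 / 7
a_c = 400/7 m/s^2

400/7 m/s^2


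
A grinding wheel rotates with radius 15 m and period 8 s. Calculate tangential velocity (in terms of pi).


Given: radius r = 15 m, period T = 8 s
Using v = 2*pi*r / T
v = 2*pi*15 / 8
v = 30*pi / 8
v = 15/4*pi m/s

15/4*pi m/s


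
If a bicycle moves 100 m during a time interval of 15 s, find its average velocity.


Given: distance d = 100 m, time t = 15 s
Using v = d / t
v = 100 / 15
v = 20/3 m/s

20/3 m/s


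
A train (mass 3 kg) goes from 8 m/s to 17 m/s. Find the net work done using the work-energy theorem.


Given: m = 3 kg, v0 = 8 m/s, v = 17 m/s
Using W = (1/2)*m*(v^2 - v0^2)
v^2 = 17^2 = 289
v0^2 = 8^2 = 64
v^2 - v0^2 = 289 - 64 = 225
W = (1/2)*3*225 = 675/2 J

675/2 J


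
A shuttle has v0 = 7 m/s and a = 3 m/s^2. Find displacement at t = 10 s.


Given: v0 = 7 m/s, a = 3 m/s^2, t = 10 s
Using s = v0*t + (1/2)*a*t^2
s = 7*10 + (1/2)*3*10^2
s = 70 + (1/2)*300
s = 70 + 150
s = 220

220 m


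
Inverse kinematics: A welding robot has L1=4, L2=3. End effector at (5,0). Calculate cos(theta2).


Given: L1 = 4, L2 = 3, target (x, y) = (5, 0)
Using cos(theta2) = (x^2 + y^2 - L1^2 - L2^2) / (2*L1*L2)
x^2 + y^2 = 5^2 + 0 = 25
L1^2 + L2^2 = 16 + 9 = 25
Numerator = 25 - 25 = 0
Denominator = 2*4*3 = 24
cos(theta2) = 0/24 = 0

0


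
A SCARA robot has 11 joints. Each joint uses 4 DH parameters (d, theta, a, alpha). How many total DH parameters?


Given: 11 joints, 4 DH parameters per joint (d, theta, a, alpha)
Total DH parameters = number_of_joints * 4
Total = 11 * 4
Total = 44

44


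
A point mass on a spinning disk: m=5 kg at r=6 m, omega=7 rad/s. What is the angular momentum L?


Given: m = 5 kg, r = 6 m, omega = 7 rad/s
For a point mass: I = m*r^2
I = 5*6^2 = 5*36 = 180
L = I*omega = 180*7
L = 1260 kg*m^2/s

1260 kg*m^2/s


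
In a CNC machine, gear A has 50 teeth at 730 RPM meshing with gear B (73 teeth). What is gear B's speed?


Given: N1 = 50 teeth, w1 = 730 RPM, N2 = 73 teeth
Using N1*w1 = N2*w2
w2 = N1*w1 / N2
w2 = 50*730 / 73
w2 = 36500 / 73
w2 = 500 RPM

500 RPM


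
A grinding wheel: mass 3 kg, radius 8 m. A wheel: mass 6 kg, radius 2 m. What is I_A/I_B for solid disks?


Given: M1=3 kg, R1=8 m, M2=6 kg, R2=2 m
For a disk: I = (1/2)*M*R^2, so I_A/I_B = (M1*R1^2)/(M2*R2^2)
M1*R1^2 = 3*64 = 192
M2*R2^2 = 6*4 = 24
I_A/I_B = 192/24 = 8

8


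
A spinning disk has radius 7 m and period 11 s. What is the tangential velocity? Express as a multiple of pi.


Given: radius r = 7 m, period T = 11 s
Using v = 2*pi*r / T
v = 2*pi*7 / 11
v = 14*pi / 11
v = 14/11*pi m/s

14/11*pi m/s


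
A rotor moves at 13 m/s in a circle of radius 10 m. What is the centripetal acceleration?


Given: v = 13 m/s, r = 10 m
Using a_c = v^2 / r
a_c = 13^2 / 10
a_c = 169 / 10
a_c = 169/10 m/s^2

169/10 m/s^2


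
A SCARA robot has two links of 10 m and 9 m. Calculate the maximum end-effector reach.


Given: L1 = 10 m, L2 = 9 m
For a 2-link planar arm, max reach = L1 + L2 (fully extended)
Max reach = 10 + 9
Max reach = 19 m

19 m


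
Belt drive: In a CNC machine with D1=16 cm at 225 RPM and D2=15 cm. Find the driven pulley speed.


Given: D1 = 16 cm, w1 = 225 RPM, D2 = 15 cm
Using D1*w1 = D2*w2
w2 = D1*w1 / D2
w2 = 16*225 / 15
w2 = 3600 / 15
w2 = 240 RPM

240 RPM


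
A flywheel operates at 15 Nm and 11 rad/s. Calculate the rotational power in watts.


Given: tau = 15 Nm, omega = 11 rad/s
Using P = tau * omega
P = 15 * 11
P = 165 W

165 W


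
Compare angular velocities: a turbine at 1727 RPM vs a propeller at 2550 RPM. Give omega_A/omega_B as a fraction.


Given: RPM_A = 1727, RPM_B = 2550
omega = 2*pi*RPM/60, so omega_A/omega_B = RPM_A / RPM_B
omega_A/omega_B = 1727 / 2550
omega_A/omega_B = 1727/2550

1727/2550


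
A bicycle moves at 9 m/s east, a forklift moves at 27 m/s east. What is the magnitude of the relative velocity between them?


Given: v_A = 9 m/s east, v_B = 27 m/s east
Both move in the same direction; relative speed = |v_A - v_B|
|9 - 27| = |-18|
= 18 m/s

18 m/s


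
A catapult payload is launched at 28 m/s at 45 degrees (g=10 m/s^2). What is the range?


Given: v0 = 28 m/s, theta = 45 deg, g = 10 m/s^2
sin(2*45) = sin(90) = 1
Using R = v0^2 * sin(2*theta) / g
R = 28^2 * 1 / 10
R = 784 / 10
R = 392/5 m

392/5 m


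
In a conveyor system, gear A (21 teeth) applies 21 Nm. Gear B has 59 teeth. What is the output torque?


Given: N1 = 21, N2 = 59, T1 = 21 Nm
Using T2/T1 = N2/N1
T2 = T1 * N2 / N1
T2 = 21 * 59 / 21
T2 = 1239 / 21
T2 = 59 Nm

59 Nm


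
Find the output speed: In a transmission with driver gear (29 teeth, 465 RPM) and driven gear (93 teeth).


Given: N1 = 29 teeth, w1 = 465 RPM, N2 = 93 teeth
Using N1*w1 = N2*w2
w2 = N1*w1 / N2
w2 = 29*465 / 93
w2 = 13485 / 93
w2 = 145 RPM

145 RPM


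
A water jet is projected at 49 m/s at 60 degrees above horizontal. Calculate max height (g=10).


Given: v0 = 49 m/s, theta = 60 deg, g = 10 m/s^2
sin^2(60) = 3/4
Using H = v0^2 * sin^2(theta) / (2*g)
H = 49^2 * 3/4 / (2*10)
H = 2401 * 3/4 / 20
H = 7203/4 / 20
H = 7203/80 m

7203/80 m


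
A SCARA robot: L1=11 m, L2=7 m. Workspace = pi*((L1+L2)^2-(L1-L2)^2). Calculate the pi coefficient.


Given: L1 = 11, L2 = 7
(L1+L2)^2 = (18)^2 = 324
(L1-L2)^2 = (4)^2 = 16
Difference = 324 - 16 = 308
This equals 4*L1*L2 = 4*11*7 = 308
Workspace area = 308*pi

308


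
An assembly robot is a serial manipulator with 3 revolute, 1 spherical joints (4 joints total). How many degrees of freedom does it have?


Given: serial robot with 3 revolute, 1 spherical joints
DOF contribution per joint type: revolute=1, prismatic=1, spherical=3, fixed=0
DOF = 3*1 + 1*3
DOF = 6

6


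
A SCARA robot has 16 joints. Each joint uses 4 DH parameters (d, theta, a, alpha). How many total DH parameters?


Given: 16 joints, 4 DH parameters per joint (d, theta, a, alpha)
Total DH parameters = number_of_joints * 4
Total = 16 * 4
Total = 64

64


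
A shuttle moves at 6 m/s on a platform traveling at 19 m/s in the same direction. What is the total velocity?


Given: object velocity = 6 m/s, platform velocity = 19 m/s (same direction)
Using classical velocity addition: v_total = v_object + v_platform
v_total = 6 + 19
v_total = 25 m/s

25 m/s


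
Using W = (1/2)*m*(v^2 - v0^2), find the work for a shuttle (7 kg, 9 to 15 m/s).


Given: m = 7 kg, v0 = 9 m/s, v = 15 m/s
Using W = (1/2)*m*(v^2 - v0^2)
v^2 = 15^2 = 225
v0^2 = 9^2 = 81
v^2 - v0^2 = 225 - 81 = 144
W = (1/2)*7*144 = 504 J

504 J


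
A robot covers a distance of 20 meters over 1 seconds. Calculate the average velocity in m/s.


Given: distance d = 20 m, time t = 1 s
Using v = d / t
v = 20 / 1
v = 20 m/s

20 m/s


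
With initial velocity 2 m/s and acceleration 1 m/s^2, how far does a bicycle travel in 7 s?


Given: v0 = 2 m/s, a = 1 m/s^2, t = 7 s
Using s = v0*t + (1/2)*a*t^2
s = 2*7 + (1/2)*1*7^2
s = 14 + (1/2)*49
s = 14 + 49/2
s = 77/2

77/2 m


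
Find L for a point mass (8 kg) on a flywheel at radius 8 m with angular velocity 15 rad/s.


Given: m = 8 kg, r = 8 m, omega = 15 rad/s
For a point mass: I = m*r^2
I = 8*8^2 = 8*64 = 512
L = I*omega = 512*15
L = 7680 kg*m^2/s

7680 kg*m^2/s


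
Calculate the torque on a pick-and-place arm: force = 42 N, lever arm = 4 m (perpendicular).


Given: F = 42 N, r = 4 m, angle = 90 deg (perpendicular)
Using tau = F * r * sin(90)
sin(90) = 1
tau = 42 * 4 * 1
tau = 168 Nm

168 Nm


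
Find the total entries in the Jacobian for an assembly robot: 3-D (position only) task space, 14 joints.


Given: task space dimension = 3, joints = 14
Jacobian is a 3 x 14 matrix
Total entries = rows * columns
Total = 3 * 14
Total = 42

42


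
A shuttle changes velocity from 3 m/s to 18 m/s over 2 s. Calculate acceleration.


Given: initial velocity v0 = 3 m/s, final velocity v = 18 m/s, time t = 2 s
Using a = (v - v0) / t
a = (18 - 3) / 2
a = 15 / 2
a = 15/2 m/s^2

15/2 m/s^2


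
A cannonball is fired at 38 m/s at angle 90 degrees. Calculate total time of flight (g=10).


Given: v0 = 38 m/s, theta = 90 deg, g = 10 m/s^2
sin(90) = 1
Using T = 2*v0*sin(theta) / g
T = 2*38*1 / 10
T = 76 / 10
T = 38/5 s

38/5 s


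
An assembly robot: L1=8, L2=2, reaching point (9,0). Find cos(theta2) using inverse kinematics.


Given: L1 = 8, L2 = 2, target (x, y) = (9, 0)
Using cos(theta2) = (x^2 + y^2 - L1^2 - L2^2) / (2*L1*L2)
x^2 + y^2 = 9^2 + 0 = 81
L1^2 + L2^2 = 64 + 4 = 68
Numerator = 81 - 68 = 13
Denominator = 2*8*2 = 32
cos(theta2) = 13/32 = 13/32

13/32


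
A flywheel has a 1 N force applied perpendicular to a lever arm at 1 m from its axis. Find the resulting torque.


Given: F = 1 N, r = 1 m, angle = 90 deg (perpendicular)
Using tau = F * r * sin(90)
sin(90) = 1
tau = 1 * 1 * 1
tau = 1 Nm

1 Nm


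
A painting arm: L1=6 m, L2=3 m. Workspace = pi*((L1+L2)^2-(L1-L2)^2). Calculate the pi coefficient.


Given: L1 = 6, L2 = 3
(L1+L2)^2 = (9)^2 = 81
(L1-L2)^2 = (3)^2 = 9
Difference = 81 - 9 = 72
This equals 4*L1*L2 = 4*6*3 = 72
Workspace area = 72*pi

72


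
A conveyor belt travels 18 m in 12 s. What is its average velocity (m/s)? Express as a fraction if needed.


Given: distance d = 18 m, time t = 12 s
Using v = d / t
v = 18 / 12
v = 3/2 m/s

3/2 m/s


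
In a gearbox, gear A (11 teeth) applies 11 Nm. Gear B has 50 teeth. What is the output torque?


Given: N1 = 11, N2 = 50, T1 = 11 Nm
Using T2/T1 = N2/N1
T2 = T1 * N2 / N1
T2 = 11 * 50 / 11
T2 = 550 / 11
T2 = 50 Nm

50 Nm


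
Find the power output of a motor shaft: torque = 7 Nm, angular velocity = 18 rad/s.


Given: tau = 7 Nm, omega = 18 rad/s
Using P = tau * omega
P = 7 * 18
P = 126 W

126 W


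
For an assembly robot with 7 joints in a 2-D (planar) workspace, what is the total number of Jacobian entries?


Given: task space dimension = 2, joints = 7
Jacobian is a 2 x 7 matrix
Total entries = rows * columns
Total = 2 * 7
Total = 14

14


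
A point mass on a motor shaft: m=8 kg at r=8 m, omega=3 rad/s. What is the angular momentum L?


Given: m = 8 kg, r = 8 m, omega = 3 rad/s
For a point mass: I = m*r^2
I = 8*8^2 = 8*64 = 512
L = I*omega = 512*3
L = 1536 kg*m^2/s

1536 kg*m^2/s


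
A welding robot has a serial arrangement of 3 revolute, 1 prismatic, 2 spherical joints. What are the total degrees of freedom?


Given: serial robot with 3 revolute, 1 prismatic, 2 spherical joints
DOF contribution per joint type: revolute=1, prismatic=1, spherical=3, fixed=0
DOF = 3*1 + 1*1 + 2*3
DOF = 10

10


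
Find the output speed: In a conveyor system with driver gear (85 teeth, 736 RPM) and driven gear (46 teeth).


Given: N1 = 85 teeth, w1 = 736 RPM, N2 = 46 teeth
Using N1*w1 = N2*w2
w2 = N1*w1 / N2
w2 = 85*736 / 46
w2 = 62560 / 46
w2 = 1360 RPM

1360 RPM


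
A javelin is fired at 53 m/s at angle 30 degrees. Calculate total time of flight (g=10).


Given: v0 = 53 m/s, theta = 30 deg, g = 10 m/s^2
sin(30) = 1/2
Using T = 2*v0*sin(theta) / g
T = 2*53*1/2 / 10
T = 53 / 10
T = 53/10 s

53/10 s


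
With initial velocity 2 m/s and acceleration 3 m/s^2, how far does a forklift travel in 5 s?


Given: v0 = 2 m/s, a = 3 m/s^2, t = 5 s
Using s = v0*t + (1/2)*a*t^2
s = 2*5 + (1/2)*3*5^2
s = 10 + (1/2)*75
s = 10 + 75/2
s = 95/2

95/2 m


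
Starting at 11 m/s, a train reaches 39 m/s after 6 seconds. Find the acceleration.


Given: initial velocity v0 = 11 m/s, final velocity v = 39 m/s, time t = 6 s
Using a = (v - v0) / t
a = (39 - 11) / 6
a = 28 / 6
a = 14/3 m/s^2

14/3 m/s^2


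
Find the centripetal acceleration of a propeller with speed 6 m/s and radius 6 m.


Given: v = 6 m/s, r = 6 m
Using a_c = v^2 / r
a_c = 6^2 / 6
a_c = 36 / 6
a_c = 6 m/s^2

6 m/s^2


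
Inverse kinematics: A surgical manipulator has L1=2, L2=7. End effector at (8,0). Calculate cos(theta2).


Given: L1 = 2, L2 = 7, target (x, y) = (8, 0)
Using cos(theta2) = (x^2 + y^2 - L1^2 - L2^2) / (2*L1*L2)
x^2 + y^2 = 8^2 + 0 = 64
L1^2 + L2^2 = 4 + 49 = 53
Numerator = 64 - 53 = 11
Denominator = 2*2*7 = 28
cos(theta2) = 11/28 = 11/28

11/28


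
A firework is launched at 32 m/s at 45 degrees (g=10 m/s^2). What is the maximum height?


Given: v0 = 32 m/s, theta = 45 deg, g = 10 m/s^2
sin^2(45) = 1/2
Using H = v0^2 * sin^2(theta) / (2*g)
H = 32^2 * 1/2 / (2*10)
H = 1024 * 1/2 / 20
H = 512 / 20
H = 128/5 m

128/5 m


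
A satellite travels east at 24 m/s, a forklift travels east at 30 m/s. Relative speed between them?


Given: v_A = 24 m/s east, v_B = 30 m/s east
Both move in the same direction; relative speed = |v_A - v_B|
|24 - 30| = |-6|
= 6 m/s

6 m/s


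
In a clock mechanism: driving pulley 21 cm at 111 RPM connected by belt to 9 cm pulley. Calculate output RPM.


Given: D1 = 21 cm, w1 = 111 RPM, D2 = 9 cm
Using D1*w1 = D2*w2
w2 = D1*w1 / D2
w2 = 21*111 / 9
w2 = 2331 / 9
w2 = 259 RPM

259 RPM


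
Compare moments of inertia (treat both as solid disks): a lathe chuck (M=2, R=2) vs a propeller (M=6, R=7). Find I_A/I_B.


Given: M1=2 kg, R1=2 m, M2=6 kg, R2=7 m
For a disk: I = (1/2)*M*R^2, so I_A/I_B = (M1*R1^2)/(M2*R2^2)
M1*R1^2 = 2*4 = 8
M2*R2^2 = 6*49 = 294
I_A/I_B = 8/294 = 4/147

4/147


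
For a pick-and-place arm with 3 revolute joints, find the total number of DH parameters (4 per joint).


Given: 3 joints, 4 DH parameters per joint (d, theta, a, alpha)
Total DH parameters = number_of_joints * 4
Total = 3 * 4
Total = 12

12


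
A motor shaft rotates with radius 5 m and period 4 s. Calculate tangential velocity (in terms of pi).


Given: radius r = 5 m, period T = 4 s
Using v = 2*pi*r / T
v = 2*pi*5 / 4
v = 10*pi / 4
v = 5/2*pi m/s

5/2*pi m/s


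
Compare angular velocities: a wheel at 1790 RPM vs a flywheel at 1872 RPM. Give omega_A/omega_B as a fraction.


Given: RPM_A = 1790, RPM_B = 1872
omega = 2*pi*RPM/60, so omega_A/omega_B = RPM_A / RPM_B
omega_A/omega_B = 1790 / 1872
omega_A/omega_B = 895/936

895/936


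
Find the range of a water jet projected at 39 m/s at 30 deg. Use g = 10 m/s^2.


Given: v0 = 39 m/s, theta = 30 deg, g = 10 m/s^2
sin(2*30) = sin(60) = sqrt(3)/2
Using R = v0^2 * sin(2*theta) / g
R = 39^2 * (sqrt(3)/2) / 10
R = 1521 * sqrt(3) / 20
R = 1521/20*sqrt(3) m

1521/20*sqrt(3) m


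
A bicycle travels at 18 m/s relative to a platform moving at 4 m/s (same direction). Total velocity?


Given: object velocity = 18 m/s, platform velocity = 4 m/s (same direction)
Using classical velocity addition: v_total = v_object + v_platform
v_total = 18 + 4
v_total = 22 m/s

22 m/s


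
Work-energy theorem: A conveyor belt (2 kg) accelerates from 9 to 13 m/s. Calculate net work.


Given: m = 2 kg, v0 = 9 m/s, v = 13 m/s
Using W = (1/2)*m*(v^2 - v0^2)
v^2 = 13^2 = 169
v0^2 = 9^2 = 81
v^2 - v0^2 = 169 - 81 = 88
W = (1/2)*2*88 = 88 J

88 J


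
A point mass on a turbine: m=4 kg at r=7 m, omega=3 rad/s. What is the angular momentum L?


Given: m = 4 kg, r = 7 m, omega = 3 rad/s
For a point mass: I = m*r^2
I = 4*7^2 = 4*49 = 196
L = I*omega = 196*3
L = 588 kg*m^2/s

588 kg*m^2/s


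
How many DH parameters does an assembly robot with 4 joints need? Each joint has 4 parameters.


Given: 4 joints, 4 DH parameters per joint (d, theta, a, alpha)
Total DH parameters = number_of_joints * 4
Total = 4 * 4
Total = 16

16


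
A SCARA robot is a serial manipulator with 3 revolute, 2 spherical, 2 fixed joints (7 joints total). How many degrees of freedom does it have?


Given: serial robot with 3 revolute, 2 spherical, 2 fixed joints
DOF contribution per joint type: revolute=1, prismatic=1, spherical=3, fixed=0
DOF = 3*1 + 2*3 + 2*0
DOF = 9

9


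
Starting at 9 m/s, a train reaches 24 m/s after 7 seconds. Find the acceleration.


Given: initial velocity v0 = 9 m/s, final velocity v = 24 m/s, time t = 7 s
Using a = (v - v0) / t
a = (24 - 9) / 7
a = 15 / 7
a = 15/7 m/s^2

15/7 m/s^2


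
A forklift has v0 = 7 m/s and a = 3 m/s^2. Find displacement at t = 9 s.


Given: v0 = 7 m/s, a = 3 m/s^2, t = 9 s
Using s = v0*t + (1/2)*a*t^2
s = 7*9 + (1/2)*3*9^2
s = 63 + (1/2)*243
s = 63 + 243/2
s = 369/2

369/2 m


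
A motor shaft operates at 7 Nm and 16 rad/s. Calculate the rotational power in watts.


Given: tau = 7 Nm, omega = 16 rad/s
Using P = tau * omega
P = 7 * 16
P = 112 W

112 W


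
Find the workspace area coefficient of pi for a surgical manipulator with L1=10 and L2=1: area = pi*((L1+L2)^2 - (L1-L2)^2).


Given: L1 = 10, L2 = 1
(L1+L2)^2 = (11)^2 = 121
(L1-L2)^2 = (9)^2 = 81
Difference = 121 - 81 = 40
This equals 4*L1*L2 = 4*10*1 = 40
Workspace area = 40*pi

40


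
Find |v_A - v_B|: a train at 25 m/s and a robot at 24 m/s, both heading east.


Given: v_A = 25 m/s east, v_B = 24 m/s east
Both move in the same direction; relative speed = |v_A - v_B|
|25 - 24| = |1|
= 1 m/s

1 m/s


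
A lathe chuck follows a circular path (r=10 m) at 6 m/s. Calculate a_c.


Given: v = 6 m/s, r = 10 m
Using a_c = v^2 / r
a_c = 6^2 / 10
a_c = 36 / 10
a_c = 18/5 m/s^2

18/5 m/s^2


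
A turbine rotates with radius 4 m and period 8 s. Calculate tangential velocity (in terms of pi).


Given: radius r = 4 m, period T = 8 s
Using v = 2*pi*r / T
v = 2*pi*4 / 8
v = 8*pi / 8
v = 1*pi m/s

1*pi m/s


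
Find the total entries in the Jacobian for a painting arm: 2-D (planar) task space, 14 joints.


Given: task space dimension = 2, joints = 14
Jacobian is a 2 x 14 matrix
Total entries = rows * columns
Total = 2 * 14
Total = 28

28


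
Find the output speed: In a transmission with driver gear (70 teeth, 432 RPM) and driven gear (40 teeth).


Given: N1 = 70 teeth, w1 = 432 RPM, N2 = 40 teeth
Using N1*w1 = N2*w2
w2 = N1*w1 / N2
w2 = 70*432 / 40
w2 = 30240 / 40
w2 = 756 RPM

756 RPM


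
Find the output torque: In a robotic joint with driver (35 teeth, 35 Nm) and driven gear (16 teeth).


Given: N1 = 35, N2 = 16, T1 = 35 Nm
Using T2/T1 = N2/N1
T2 = T1 * N2 / N1
T2 = 35 * 16 / 35
T2 = 560 / 35
T2 = 16 Nm

16 Nm


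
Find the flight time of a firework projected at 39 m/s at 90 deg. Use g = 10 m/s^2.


Given: v0 = 39 m/s, theta = 90 deg, g = 10 m/s^2
sin(90) = 1
Using T = 2*v0*sin(theta) / g
T = 2*39*1 / 10
T = 78 / 10
T = 39/5 s

39/5 s


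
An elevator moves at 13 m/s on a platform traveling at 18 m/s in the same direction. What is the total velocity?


Given: object velocity = 13 m/s, platform velocity = 18 m/s (same direction)
Using classical velocity addition: v_total = v_object + v_platform
v_total = 13 + 18
v_total = 31 m/s

31 m/s


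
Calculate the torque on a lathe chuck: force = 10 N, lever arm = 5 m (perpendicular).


Given: F = 10 N, r = 5 m, angle = 90 deg (perpendicular)
Using tau = F * r * sin(90)
sin(90) = 1
tau = 10 * 5 * 1
tau = 50 Nm

50 Nm


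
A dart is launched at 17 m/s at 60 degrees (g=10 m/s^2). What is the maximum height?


Given: v0 = 17 m/s, theta = 60 deg, g = 10 m/s^2
sin^2(60) = 3/4
Using H = v0^2 * sin^2(theta) / (2*g)
H = 17^2 * 3/4 / (2*10)
H = 289 * 3/4 / 20
H = 867/4 / 20
H = 867/80 m

867/80 m


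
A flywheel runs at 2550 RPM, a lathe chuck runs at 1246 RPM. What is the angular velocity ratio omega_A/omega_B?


Given: RPM_A = 2550, RPM_B = 1246
omega = 2*pi*RPM/60, so omega_A/omega_B = RPM_A / RPM_B
omega_A/omega_B = 2550 / 1246
omega_A/omega_B = 1275/623

1275/623


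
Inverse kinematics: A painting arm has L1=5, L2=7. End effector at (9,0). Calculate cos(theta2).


Given: L1 = 5, L2 = 7, target (x, y) = (9, 0)
Using cos(theta2) = (x^2 + y^2 - L1^2 - L2^2) / (2*L1*L2)
x^2 + y^2 = 9^2 + 0 = 81
L1^2 + L2^2 = 25 + 49 = 74
Numerator = 81 - 74 = 7
Denominator = 2*5*7 = 70
cos(theta2) = 7/70 = 1/10

1/10


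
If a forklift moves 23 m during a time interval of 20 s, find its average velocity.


Given: distance d = 23 m, time t = 20 s
Using v = d / t
v = 23 / 20
v = 23/20 m/s

23/20 m/s


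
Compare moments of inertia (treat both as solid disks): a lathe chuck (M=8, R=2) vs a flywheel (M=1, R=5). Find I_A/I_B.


Given: M1=8 kg, R1=2 m, M2=1 kg, R2=5 m
For a disk: I = (1/2)*M*R^2, so I_A/I_B = (M1*R1^2)/(M2*R2^2)
M1*R1^2 = 8*4 = 32
M2*R2^2 = 1*25 = 25
I_A/I_B = 32/25 = 32/25

32/25


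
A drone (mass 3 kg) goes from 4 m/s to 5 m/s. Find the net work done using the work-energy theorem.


Given: m = 3 kg, v0 = 4 m/s, v = 5 m/s
Using W = (1/2)*m*(v^2 - v0^2)
v^2 = 5^2 = 25
v0^2 = 4^2 = 16
v^2 - v0^2 = 25 - 16 = 9
W = (1/2)*3*9 = 27/2 J

27/2 J


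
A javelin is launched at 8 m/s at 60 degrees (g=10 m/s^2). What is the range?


Given: v0 = 8 m/s, theta = 60 deg, g = 10 m/s^2
sin(2*60) = sin(120) = sqrt(3)/2
Using R = v0^2 * sin(2*theta) / g
R = 8^2 * (sqrt(3)/2) / 10
R = 64 * sqrt(3) / 20
R = 16/5*sqrt(3) m

16/5*sqrt(3) m


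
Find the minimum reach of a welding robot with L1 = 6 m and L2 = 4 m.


Given: L1 = 6 m, L2 = 4 m
For a 2-link planar arm, min reach = |L1 - L2| (second link folded back)
Min reach = |6 - 4|
Min reach = 2 m

2 m


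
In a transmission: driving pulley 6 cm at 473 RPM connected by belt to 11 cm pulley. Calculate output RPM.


Given: D1 = 6 cm, w1 = 473 RPM, D2 = 11 cm
Using D1*w1 = D2*w2
w2 = D1*w1 / D2
w2 = 6*473 / 11
w2 = 2838 / 11
w2 = 258 RPM

258 RPM


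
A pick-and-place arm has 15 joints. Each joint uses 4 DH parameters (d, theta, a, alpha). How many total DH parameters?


Given: 15 joints, 4 DH parameters per joint (d, theta, a, alpha)
Total DH parameters = number_of_joints * 4
Total = 15 * 4
Total = 60

60


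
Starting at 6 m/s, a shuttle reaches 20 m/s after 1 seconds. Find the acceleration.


Given: initial velocity v0 = 6 m/s, final velocity v = 20 m/s, time t = 1 s
Using a = (v - v0) / t
a = (20 - 6) / 1
a = 14 / 1
a = 14 m/s^2

14 m/s^2


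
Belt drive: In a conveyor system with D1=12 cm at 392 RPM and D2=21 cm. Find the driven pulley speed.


Given: D1 = 12 cm, w1 = 392 RPM, D2 = 21 cm
Using D1*w1 = D2*w2
w2 = D1*w1 / D2
w2 = 12*392 / 21
w2 = 4704 / 21
w2 = 224 RPM

224 RPM


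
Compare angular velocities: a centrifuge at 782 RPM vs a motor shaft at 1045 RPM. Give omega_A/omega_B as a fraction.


Given: RPM_A = 782, RPM_B = 1045
omega = 2*pi*RPM/60, so omega_A/omega_B = RPM_A / RPM_B
omega_A/omega_B = 782 / 1045
omega_A/omega_B = 782/1045

782/1045


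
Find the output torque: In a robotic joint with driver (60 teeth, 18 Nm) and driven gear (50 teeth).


Given: N1 = 60, N2 = 50, T1 = 18 Nm
Using T2/T1 = N2/N1
T2 = T1 * N2 / N1
T2 = 18 * 50 / 60
T2 = 900 / 60
T2 = 15 Nm

15 Nm


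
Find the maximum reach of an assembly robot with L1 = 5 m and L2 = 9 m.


Given: L1 = 5 m, L2 = 9 m
For a 2-link planar arm, max reach = L1 + L2 (fully extended)
Max reach = 5 + 9
Max reach = 14 m

14 m


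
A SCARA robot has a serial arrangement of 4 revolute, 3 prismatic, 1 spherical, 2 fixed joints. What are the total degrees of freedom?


Given: serial robot with 4 revolute, 3 prismatic, 1 spherical, 2 fixed joints
DOF contribution per joint type: revolute=1, prismatic=1, spherical=3, fixed=0
DOF = 4*1 + 3*1 + 1*3 + 2*0
DOF = 10

10
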